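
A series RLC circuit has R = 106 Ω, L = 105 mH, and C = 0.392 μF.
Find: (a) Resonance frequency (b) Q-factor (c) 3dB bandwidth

Step 1 — Resonance: ω₀ = 1/√(LC) = 1/√(0.105·3.92e-07) = 4929 rad/s.
Step 2 — f₀ = ω₀/(2π) = 784.5 Hz.
Step 3 — Series Q: Q = ω₀L/R = 4929·0.105/106 = 4.883.
Step 4 — Bandwidth: Δω = ω₀/Q = 1010 rad/s; BW = Δω/(2π) = 160.7 Hz.

(a) f₀ = 784.5 Hz  (b) Q = 4.883  (c) BW = 160.7 Hz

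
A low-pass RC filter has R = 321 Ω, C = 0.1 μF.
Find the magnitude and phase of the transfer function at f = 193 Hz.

Step 1 — Angular frequency: ω = 2π·193 = 1213 rad/s.
Step 2 — Transfer function: H(jω) = 1/(1 + jωRC).
Step 3 — Denominator: 1 + jωRC = 1 + j·1213·321·1e-07 = 1 + j0.03893.
Step 4 — H = 0.9985 - j0.03887.
Step 5 — Magnitude: |H| = 0.9992 (-0.0 dB); phase: φ = -2.2°.

|H| = 0.9992 (-0.0 dB), φ = -2.2°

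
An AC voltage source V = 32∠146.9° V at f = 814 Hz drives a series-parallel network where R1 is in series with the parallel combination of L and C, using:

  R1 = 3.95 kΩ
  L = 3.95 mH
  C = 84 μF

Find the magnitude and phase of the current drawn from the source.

Step 1 — Angular frequency: ω = 2π·f = 2π·814 = 5115 rad/s.
Step 2 — Component impedances:
  R1: Z = R = 3950 Ω
  L: Z = jωL = j·5115·0.00395 = 0 + j20.2 Ω
  C: Z = 1/(jωC) = -j/(ω·C) = 0 - j2.328 Ω
Step 3 — Parallel branch: L || C = 1/(1/L + 1/C) = 0 - j2.631 Ω.
Step 4 — Series with R1: Z_total = R1 + (L || C) = 3950 - j2.631 Ω = 3950∠-0.0° Ω.
Step 5 — Source phasor: V = 32∠146.9° V = -26.81 + j17.48 V.
Step 6 — Ohm's law: I = V / Z_total = (-26.81 + j17.48) / (3950 - j2.631) = -0.00679 + j0.00442 A.
Step 7 — Convert to polar: |I| = 0.008101 A, ∠I = 146.9°.

I = 0.008101∠146.9° A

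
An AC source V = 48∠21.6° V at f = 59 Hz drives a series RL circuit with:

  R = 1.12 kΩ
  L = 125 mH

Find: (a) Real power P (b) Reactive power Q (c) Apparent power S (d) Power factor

Step 1 — Angular frequency: ω = 2π·f = 2π·59 = 370.7 rad/s.
Step 2 — Component impedances:
  R: Z = R = 1120 Ω
  L: Z = jωL = j·370.7·0.125 = 0 + j46.34 Ω
Step 3 — Series combination: Z_total = R + L = 1120 + j46.34 Ω = 1121∠2.4° Ω.
Step 4 — Source phasor: V = 48∠21.6° V = 44.63 + j17.67 V.
Step 5 — Current: I = V / Z = 0.04043 + j0.0141 A = 0.04282∠19.2° A.
Step 6 — Complex power: S = V·I* = 2.054 + j0.08497 VA.
Step 7 — Real power: P = Re(S) = 2.054 W.
Step 8 — Reactive power: Q = Im(S) = 0.08497 VAR.
Step 9 — Apparent power: |S| = 2.055 VA.
Step 10 — Power factor: PF = P/|S| = 0.9991 (lagging).

(a) P = 2.054 W  (b) Q = 0.08497 VAR  (c) S = 2.055 VA  (d) PF = 0.9991 (lagging)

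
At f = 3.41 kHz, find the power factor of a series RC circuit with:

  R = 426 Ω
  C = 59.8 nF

Step 1 — Angular frequency: ω = 2π·f = 2π·3410 = 2.143e+04 rad/s.
Step 2 — Component impedances:
  R: Z = R = 426 Ω
  C: Z = 1/(jωC) = -j/(ω·C) = 0 - j780.5 Ω
Step 3 — Series combination: Z_total = R + C = 426 - j780.5 Ω = 889.2∠-61.4° Ω.
Step 4 — Power factor: PF = cos(φ) = Re(Z)/|Z| = 426/889.2 = 0.4791.
Step 5 — Type: Im(Z) = -780.5 ⇒ leading (phase φ = -61.4°).

PF = 0.4791 (leading, φ = -61.4°)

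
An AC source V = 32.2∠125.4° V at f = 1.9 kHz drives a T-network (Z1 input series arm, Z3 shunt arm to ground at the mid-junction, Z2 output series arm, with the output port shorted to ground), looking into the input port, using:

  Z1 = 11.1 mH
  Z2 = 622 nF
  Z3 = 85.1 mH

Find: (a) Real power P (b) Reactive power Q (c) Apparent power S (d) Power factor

Step 1 — Angular frequency: ω = 2π·f = 2π·1900 = 1.194e+04 rad/s.
Step 2 — Component impedances:
  Z1: Z = jωL = j·1.194e+04·0.0111 = 0 + j132.5 Ω
  Z2: Z = 1/(jωC) = -j/(ω·C) = 0 - j134.7 Ω
  Z3: Z = jωL = j·1.194e+04·0.0851 = 0 + j1016 Ω
Step 3 — With the output port shorted to ground, the output series arm Z2 runs from the junction to ground; the shunt arm Z3 also runs from the junction to ground. They appear in parallel: Z3 || Z2 = 0 - j155.3 Ω.
Step 4 — Series with input arm Z1: Z_in = Z1 + (Z3 || Z2) = 0 - j22.74 Ω = 22.74∠-90.0° Ω.
Step 5 — Source phasor: V = 32.2∠125.4° V = -18.65 + j26.25 V.
Step 6 — Current: I = V / Z = -1.154 - j0.8203 A = 1.416∠-144.6° A.
Step 7 — Complex power: S = V·I* = 0 - j45.6 VA.
Step 8 — Real power: P = Re(S) = 0 W.
Step 9 — Reactive power: Q = Im(S) = -45.6 VAR.
Step 10 — Apparent power: |S| = 45.6 VA.
Step 11 — Power factor: PF = P/|S| = 0 (leading).

(a) P = 0 W  (b) Q = -45.6 VAR  (c) S = 45.6 VA  (d) PF = 0 (leading)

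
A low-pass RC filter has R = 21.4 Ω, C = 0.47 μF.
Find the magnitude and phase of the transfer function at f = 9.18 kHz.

Step 1 — Angular frequency: ω = 2π·9180 = 5.768e+04 rad/s.
Step 2 — Transfer function: H(jω) = 1/(1 + jωRC).
Step 3 — Denominator: 1 + jωRC = 1 + j·5.768e+04·21.4·4.7e-07 = 1 + j0.5801.
Step 4 — H = 0.7482 - j0.4341.
Step 5 — Magnitude: |H| = 0.865 (-1.3 dB); phase: φ = -30.1°.

|H| = 0.865 (-1.3 dB), φ = -30.1°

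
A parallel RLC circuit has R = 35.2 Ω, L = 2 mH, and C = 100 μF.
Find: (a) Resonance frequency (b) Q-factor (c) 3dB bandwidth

Step 1 — Resonance: ω₀ = 1/√(LC) = 1/√(0.002·0.0001) = 2236 rad/s.
Step 2 — f₀ = ω₀/(2π) = 355.9 Hz.
Step 3 — Parallel Q: Q = R/(ω₀L) = 35.2/(2236·0.002) = 7.871.
Step 4 — Bandwidth: Δω = ω₀/Q = 284.1 rad/s; BW = Δω/(2π) = 45.21 Hz.

(a) f₀ = 355.9 Hz  (b) Q = 7.871  (c) BW = 45.21 Hz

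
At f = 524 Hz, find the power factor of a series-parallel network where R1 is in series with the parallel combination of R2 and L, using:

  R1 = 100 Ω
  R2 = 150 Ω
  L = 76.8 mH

Step 1 — Angular frequency: ω = 2π·f = 2π·524 = 3292 rad/s.
Step 2 — Component impedances:
  R1: Z = R = 100 Ω
  R2: Z = R = 150 Ω
  L: Z = jωL = j·3292·0.0768 = 0 + j252.9 Ω
Step 3 — Parallel branch: R2 || L = 1/(1/R2 + 1/L) = 111 + j65.82 Ω.
Step 4 — Series with R1: Z_total = R1 + (R2 || L) = 211 + j65.82 Ω = 221∠17.3° Ω.
Step 5 — Power factor: PF = cos(φ) = Re(Z)/|Z| = 210.95/220.98 = 0.9546.
Step 6 — Type: Im(Z) = 65.82 ⇒ lagging (phase φ = 17.3°).

PF = 0.9546 (lagging, φ = 17.3°)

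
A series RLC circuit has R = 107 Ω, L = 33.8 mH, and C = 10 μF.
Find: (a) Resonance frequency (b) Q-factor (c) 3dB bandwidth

Step 1 — Resonance: ω₀ = 1/√(LC) = 1/√(0.0338·1e-05) = 1720 rad/s.
Step 2 — f₀ = ω₀/(2π) = 273.8 Hz.
Step 3 — Series Q: Q = ω₀L/R = 1720·0.0338/107 = 0.5433.
Step 4 — Bandwidth: Δω = ω₀/Q = 3166 rad/s; BW = Δω/(2π) = 503.8 Hz.

(a) f₀ = 273.8 Hz  (b) Q = 0.5433  (c) BW = 503.8 Hz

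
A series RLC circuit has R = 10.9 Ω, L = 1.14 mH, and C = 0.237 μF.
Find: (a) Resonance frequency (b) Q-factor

Step 1 — Resonance condition Im(Z)=0 gives ω₀ = 1/√(LC).
Step 2 — ω₀ = 1/√(0.00114·2.37e-07) = 6.084e+04 rad/s.
Step 3 — f₀ = ω₀/(2π) = 9683 Hz.
Step 4 — Series Q: Q = ω₀L/R = 6.084e+04·0.00114/10.9 = 6.363.

(a) f₀ = 9683 Hz  (b) Q = 6.363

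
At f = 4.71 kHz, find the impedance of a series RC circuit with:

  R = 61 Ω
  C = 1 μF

Step 1 — Angular frequency: ω = 2π·f = 2π·4710 = 2.959e+04 rad/s.
Step 2 — Component impedances:
  R: Z = R = 61 Ω
  C: Z = 1/(jωC) = -j/(ω·C) = 0 - j33.79 Ω
Step 3 — Series combination: Z_total = R + C = 61 - j33.79 Ω = 69.73∠-29.0° Ω.

Z = 61 - j33.79 Ω = 69.73∠-29.0° Ω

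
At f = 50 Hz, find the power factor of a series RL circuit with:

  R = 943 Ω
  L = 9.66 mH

Step 1 — Angular frequency: ω = 2π·f = 2π·50 = 314.2 rad/s.
Step 2 — Component impedances:
  R: Z = R = 943 Ω
  L: Z = jωL = j·314.2·0.00966 = 0 + j3.035 Ω
Step 3 — Series combination: Z_total = R + L = 943 + j3.035 Ω = 943∠0.2° Ω.
Step 4 — Power factor: PF = cos(φ) = Re(Z)/|Z| = 943/943 = 1.
Step 5 — Type: Im(Z) = 3.035 ⇒ lagging (phase φ = 0.2°).

PF = 1 (lagging, φ = 0.2°)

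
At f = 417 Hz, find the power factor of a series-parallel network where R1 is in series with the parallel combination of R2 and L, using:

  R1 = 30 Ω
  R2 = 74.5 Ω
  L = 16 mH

Step 1 — Angular frequency: ω = 2π·f = 2π·417 = 2620 rad/s.
Step 2 — Component impedances:
  R1: Z = R = 30 Ω
  R2: Z = R = 74.5 Ω
  L: Z = jωL = j·2620·0.016 = 0 + j41.92 Ω
Step 3 — Parallel branch: R2 || L = 1/(1/R2 + 1/L) = 17.92 + j31.84 Ω.
Step 4 — Series with R1: Z_total = R1 + (R2 || L) = 47.92 + j31.84 Ω = 57.53∠33.6° Ω.
Step 5 — Power factor: PF = cos(φ) = Re(Z)/|Z| = 47.916/57.53 = 0.8329.
Step 6 — Type: Im(Z) = 31.84 ⇒ lagging (phase φ = 33.6°).

PF = 0.8329 (lagging, φ = 33.6°)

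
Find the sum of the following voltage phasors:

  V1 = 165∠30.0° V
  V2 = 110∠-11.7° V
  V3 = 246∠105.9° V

Step 1 — Convert each phasor to rectangular form:
  V1 = 165·(cos(30.0°) + j·sin(30.0°)) = 142.9 + j82.5 V
  V2 = 110·(cos(-11.7°) + j·sin(-11.7°)) = 107.7 - j22.31 V
  V3 = 246·(cos(105.9°) + j·sin(105.9°)) = -67.39 + j236.6 V
Step 2 — Sum components: V_total = 183.2 + j296.8 V.
Step 3 — Convert to polar: |V_total| = 348.8 V, ∠V_total = 58.3°.

V_total = 348.8∠58.3° V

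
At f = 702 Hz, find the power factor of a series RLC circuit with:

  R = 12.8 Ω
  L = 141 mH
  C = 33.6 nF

Step 1 — Angular frequency: ω = 2π·f = 2π·702 = 4411 rad/s.
Step 2 — Component impedances:
  R: Z = R = 12.8 Ω
  L: Z = jωL = j·4411·0.141 = 0 + j621.9 Ω
  C: Z = 1/(jωC) = -j/(ω·C) = 0 - j6748 Ω
Step 3 — Series combination: Z_total = R + L + C = 12.8 - j6126 Ω = 6126∠-89.9° Ω.
Step 4 — Power factor: PF = cos(φ) = Re(Z)/|Z| = 12.8/6125.6 = 0.00209.
Step 5 — Type: Im(Z) = -6126 ⇒ leading (phase φ = -89.9°).

PF = 0.00209 (leading, φ = -89.9°)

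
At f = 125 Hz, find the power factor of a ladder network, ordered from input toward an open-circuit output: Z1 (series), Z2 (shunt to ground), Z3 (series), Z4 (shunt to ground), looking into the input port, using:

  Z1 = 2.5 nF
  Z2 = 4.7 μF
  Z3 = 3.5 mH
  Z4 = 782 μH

Step 1 — Angular frequency: ω = 2π·f = 2π·125 = 785.4 rad/s.
Step 2 — Component impedances:
  Z1: Z = 1/(jωC) = -j/(ω·C) = 0 - j5.093e+05 Ω
  Z2: Z = 1/(jωC) = -j/(ω·C) = 0 - j270.9 Ω
  Z3: Z = jωL = j·785.4·0.0035 = 0 + j2.749 Ω
  Z4: Z = jωL = j·785.4·0.000782 = 0 + j0.6142 Ω
Step 3 — Ladder network (open output): work backward from the far end, alternating series and parallel combinations. Z_in = 0 - j5.093e+05 Ω = 5.093e+05∠-90.0° Ω.
Step 4 — Power factor: PF = cos(φ) = Re(Z)/|Z| = 0/5.093e+05 = 0.
Step 5 — Type: Im(Z) = -5.093e+05 ⇒ leading (phase φ = -90.0°).

PF = 0 (leading, φ = -90.0°)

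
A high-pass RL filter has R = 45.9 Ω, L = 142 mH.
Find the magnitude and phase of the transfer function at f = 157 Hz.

Step 1 — Angular frequency: ω = 2π·157 = 986.5 rad/s.
Step 2 — Transfer function: H(jω) = jωL/(R + jωL).
Step 3 — Numerator jωL = j·140.1; denominator R + jωL = 45.9 + j140.1.
Step 4 — H = 0.903 + j0.2959.
Step 5 — Magnitude: |H| = 0.9503 (-0.4 dB); phase: φ = 18.1°.

|H| = 0.9503 (-0.4 dB), φ = 18.1°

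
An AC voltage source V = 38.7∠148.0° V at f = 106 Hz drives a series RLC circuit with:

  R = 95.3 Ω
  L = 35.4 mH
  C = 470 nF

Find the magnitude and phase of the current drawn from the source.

Step 1 — Angular frequency: ω = 2π·f = 2π·106 = 666 rad/s.
Step 2 — Component impedances:
  R: Z = R = 95.3 Ω
  L: Z = jωL = j·666·0.0354 = 0 + j23.58 Ω
  C: Z = 1/(jωC) = -j/(ω·C) = 0 - j3195 Ω
Step 3 — Series combination: Z_total = R + L + C = 95.3 - j3171 Ω = 3172∠-88.3° Ω.
Step 4 — Source phasor: V = 38.7∠148.0° V = -32.82 + j20.51 V.
Step 5 — Ohm's law: I = V / Z_total = (-32.82 + j20.51) / (95.3 - j3171) = -0.006772 - j0.01015 A.
Step 6 — Convert to polar: |I| = 0.0122 A, ∠I = -123.7°.

I = 0.0122∠-123.7° A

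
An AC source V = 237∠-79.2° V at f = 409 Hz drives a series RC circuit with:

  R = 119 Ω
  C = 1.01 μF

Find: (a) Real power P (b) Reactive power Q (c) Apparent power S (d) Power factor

Step 1 — Angular frequency: ω = 2π·f = 2π·409 = 2570 rad/s.
Step 2 — Component impedances:
  R: Z = R = 119 Ω
  C: Z = 1/(jωC) = -j/(ω·C) = 0 - j385.3 Ω
Step 3 — Series combination: Z_total = R + C = 119 - j385.3 Ω = 403.2∠-72.8° Ω.
Step 4 — Source phasor: V = 237∠-79.2° V = 44.41 - j232.8 V.
Step 5 — Current: I = V / Z = 0.5841 - j0.06515 A = 0.5877∠-6.4° A.
Step 6 — Complex power: S = V·I* = 41.11 - j133.1 VA.
Step 7 — Real power: P = Re(S) = 41.11 W.
Step 8 — Reactive power: Q = Im(S) = -133.1 VAR.
Step 9 — Apparent power: |S| = 139.3 VA.
Step 10 — Power factor: PF = P/|S| = 0.2951 (leading).

(a) P = 41.11 W  (b) Q = -133.1 VAR  (c) S = 139.3 VA  (d) PF = 0.2951 (leading)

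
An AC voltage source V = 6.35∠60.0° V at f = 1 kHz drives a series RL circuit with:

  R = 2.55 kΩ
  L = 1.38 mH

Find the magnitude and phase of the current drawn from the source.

Step 1 — Angular frequency: ω = 2π·f = 2π·1000 = 6283 rad/s.
Step 2 — Component impedances:
  R: Z = R = 2550 Ω
  L: Z = jωL = j·6283·0.00138 = 0 + j8.671 Ω
Step 3 — Series combination: Z_total = R + L = 2550 + j8.671 Ω = 2550∠0.2° Ω.
Step 4 — Source phasor: V = 6.35∠60.0° V = 3.175 + j5.499 V.
Step 5 — Ohm's law: I = V / Z_total = (3.175 + j5.499) / (2550 + j8.671) = 0.001252 + j0.002152 A.
Step 6 — Convert to polar: |I| = 0.00249 A, ∠I = 59.8°.

I = 0.00249∠59.8° A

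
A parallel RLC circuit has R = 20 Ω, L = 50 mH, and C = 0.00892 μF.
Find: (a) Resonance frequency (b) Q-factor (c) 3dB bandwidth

Step 1 — Resonance: ω₀ = 1/√(LC) = 1/√(0.05·8.92e-09) = 4.735e+04 rad/s.
Step 2 — f₀ = ω₀/(2π) = 7536 Hz.
Step 3 — Parallel Q: Q = R/(ω₀L) = 20/(4.735e+04·0.05) = 0.008447.
Step 4 — Bandwidth: Δω = ω₀/Q = 5.605e+06 rad/s; BW = Δω/(2π) = 8.921e+05 Hz.

(a) f₀ = 7536 Hz  (b) Q = 0.008447  (c) BW = 8.921e+05 Hz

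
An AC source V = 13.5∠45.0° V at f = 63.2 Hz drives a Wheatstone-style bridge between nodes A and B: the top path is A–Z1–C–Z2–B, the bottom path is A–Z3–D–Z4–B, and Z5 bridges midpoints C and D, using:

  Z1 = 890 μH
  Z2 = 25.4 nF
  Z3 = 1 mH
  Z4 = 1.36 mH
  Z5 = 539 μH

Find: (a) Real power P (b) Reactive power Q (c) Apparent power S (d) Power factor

Step 1 — Angular frequency: ω = 2π·f = 2π·63.2 = 397.1 rad/s.
Step 2 — Component impedances:
  Z1: Z = jωL = j·397.1·0.00089 = 0 + j0.3534 Ω
  Z2: Z = 1/(jωC) = -j/(ω·C) = 0 - j9.914e+04 Ω
  Z3: Z = jωL = j·397.1·0.001 = 0 + j0.3971 Ω
  Z4: Z = jωL = j·397.1·0.00136 = 0 + j0.5401 Ω
  Z5: Z = jωL = j·397.1·0.000539 = 0 + j0.214 Ω
Step 3 — Bridge requires nodal analysis (the Z5 bridge couples midpoints C and D, so the two paths cannot be reduced to a simple series/parallel combination). Setting node B to ground and injecting 1 A at node A, the 3-node admittance system at A, C, D solves to V_A = Z_AB = 0 + j0.7737 Ω = 0.7737∠90.0° Ω.
Step 4 — Source phasor: V = 13.5∠45.0° V = 9.546 + j9.546 V.
Step 5 — Current: I = V / Z = 12.34 - j12.34 A = 17.45∠-45.0° A.
Step 6 — Complex power: S = V·I* = 0 + j235.6 VA.
Step 7 — Real power: P = Re(S) = 0 W.
Step 8 — Reactive power: Q = Im(S) = 235.6 VAR.
Step 9 — Apparent power: |S| = 235.6 VA.
Step 10 — Power factor: PF = P/|S| = 0 (lagging).

(a) P = 0 W  (b) Q = 235.6 VAR  (c) S = 235.6 VA  (d) PF = 0 (lagging)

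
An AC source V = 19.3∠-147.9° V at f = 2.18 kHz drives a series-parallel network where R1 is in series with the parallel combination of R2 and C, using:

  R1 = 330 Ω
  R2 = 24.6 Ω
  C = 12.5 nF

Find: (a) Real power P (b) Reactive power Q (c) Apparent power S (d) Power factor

Step 1 — Angular frequency: ω = 2π·f = 2π·2180 = 1.37e+04 rad/s.
Step 2 — Component impedances:
  R1: Z = R = 330 Ω
  R2: Z = R = 24.6 Ω
  C: Z = 1/(jωC) = -j/(ω·C) = 0 - j5841 Ω
Step 3 — Parallel branch: R2 || C = 1/(1/R2 + 1/C) = 24.6 - j0.1036 Ω.
Step 4 — Series with R1: Z_total = R1 + (R2 || C) = 354.6 - j0.1036 Ω = 354.6∠-0.0° Ω.
Step 5 — Source phasor: V = 19.3∠-147.9° V = -16.35 - j10.26 V.
Step 6 — Current: I = V / Z = -0.0461 - j0.02894 A = 0.05443∠-147.9° A.
Step 7 — Complex power: S = V·I* = 1.05 - j0.0003069 VA.
Step 8 — Real power: P = Re(S) = 1.05 W.
Step 9 — Reactive power: Q = Im(S) = -0.0003069 VAR.
Step 10 — Apparent power: |S| = 1.05 VA.
Step 11 — Power factor: PF = P/|S| = 1 (leading).

(a) P = 1.05 W  (b) Q = -0.0003069 VAR  (c) S = 1.05 VA  (d) PF = 1 (leading)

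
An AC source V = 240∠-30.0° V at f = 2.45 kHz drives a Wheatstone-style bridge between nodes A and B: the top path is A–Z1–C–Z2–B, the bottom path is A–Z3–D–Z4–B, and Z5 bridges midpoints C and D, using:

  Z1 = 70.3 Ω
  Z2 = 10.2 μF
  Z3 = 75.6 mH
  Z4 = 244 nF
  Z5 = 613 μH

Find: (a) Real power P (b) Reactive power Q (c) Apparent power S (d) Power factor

Step 1 — Angular frequency: ω = 2π·f = 2π·2450 = 1.539e+04 rad/s.
Step 2 — Component impedances:
  Z1: Z = R = 70.3 Ω
  Z2: Z = 1/(jωC) = -j/(ω·C) = 0 - j6.369 Ω
  Z3: Z = jωL = j·1.539e+04·0.0756 = 0 + j1164 Ω
  Z4: Z = 1/(jωC) = -j/(ω·C) = 0 - j266.2 Ω
  Z5: Z = jωL = j·1.539e+04·0.000613 = 0 + j9.436 Ω
Step 3 — Bridge requires nodal analysis (the Z5 bridge couples midpoints C and D, so the two paths cannot be reduced to a simple series/parallel combination). Setting node B to ground and injecting 1 A at node A, the 3-node admittance system at A, C, D solves to V_A = Z_AB = 70.02 - j2.02 Ω = 70.05∠-1.7° Ω.
Step 4 — Source phasor: V = 240∠-30.0° V = 207.8 - j120 V.
Step 5 — Current: I = V / Z = 3.015 - j1.627 A = 3.426∠-28.3° A.
Step 6 — Complex power: S = V·I* = 821.9 - j23.71 VA.
Step 7 — Real power: P = Re(S) = 821.9 W.
Step 8 — Reactive power: Q = Im(S) = -23.71 VAR.
Step 9 — Apparent power: |S| = 822.3 VA.
Step 10 — Power factor: PF = P/|S| = 0.9996 (leading).

(a) P = 821.9 W  (b) Q = -23.71 VAR  (c) S = 822.3 VA  (d) PF = 0.9996 (leading)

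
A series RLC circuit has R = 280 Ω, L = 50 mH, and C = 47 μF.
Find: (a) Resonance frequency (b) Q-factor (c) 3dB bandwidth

Step 1 — Resonance: ω₀ = 1/√(LC) = 1/√(0.05·4.7e-05) = 652.3 rad/s.
Step 2 — f₀ = ω₀/(2π) = 103.8 Hz.
Step 3 — Series Q: Q = ω₀L/R = 652.3·0.05/280 = 0.1165.
Step 4 — Bandwidth: Δω = ω₀/Q = 5600 rad/s; BW = Δω/(2π) = 891.3 Hz.

(a) f₀ = 103.8 Hz  (b) Q = 0.1165  (c) BW = 891.3 Hz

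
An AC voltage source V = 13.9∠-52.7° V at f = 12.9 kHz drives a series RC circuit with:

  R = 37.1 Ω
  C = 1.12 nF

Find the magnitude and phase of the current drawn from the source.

Step 1 — Angular frequency: ω = 2π·f = 2π·1.29e+04 = 8.105e+04 rad/s.
Step 2 — Component impedances:
  R: Z = R = 37.1 Ω
  C: Z = 1/(jωC) = -j/(ω·C) = 0 - j1.102e+04 Ω
Step 3 — Series combination: Z_total = R + C = 37.1 - j1.102e+04 Ω = 1.102e+04∠-89.8° Ω.
Step 4 — Source phasor: V = 13.9∠-52.7° V = 8.423 - j11.06 V.
Step 5 — Ohm's law: I = V / Z_total = (8.423 - j11.06) / (37.1 - j1.102e+04) = 0.001006 + j0.0007613 A.
Step 6 — Convert to polar: |I| = 0.001262 A, ∠I = 37.1°.

I = 0.001262∠37.1° A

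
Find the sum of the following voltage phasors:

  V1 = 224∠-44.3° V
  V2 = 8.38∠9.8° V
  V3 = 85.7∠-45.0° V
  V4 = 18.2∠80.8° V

Step 1 — Convert each phasor to rectangular form:
  V1 = 224·(cos(-44.3°) + j·sin(-44.3°)) = 160.3 - j156.4 V
  V2 = 8.38·(cos(9.8°) + j·sin(9.8°)) = 8.258 + j1.426 V
  V3 = 85.7·(cos(-45.0°) + j·sin(-45.0°)) = 60.6 - j60.6 V
  V4 = 18.2·(cos(80.8°) + j·sin(80.8°)) = 2.91 + j17.97 V
Step 2 — Sum components: V_total = 232.1 - j197.7 V.
Step 3 — Convert to polar: |V_total| = 304.8 V, ∠V_total = -40.4°.

V_total = 304.8∠-40.4° V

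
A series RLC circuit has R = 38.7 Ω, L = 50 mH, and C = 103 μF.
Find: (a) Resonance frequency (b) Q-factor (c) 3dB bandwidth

Step 1 — Resonance: ω₀ = 1/√(LC) = 1/√(0.05·0.000103) = 440.7 rad/s.
Step 2 — f₀ = ω₀/(2π) = 70.13 Hz.
Step 3 — Series Q: Q = ω₀L/R = 440.7·0.05/38.7 = 0.5693.
Step 4 — Bandwidth: Δω = ω₀/Q = 774 rad/s; BW = Δω/(2π) = 123.2 Hz.

(a) f₀ = 70.13 Hz  (b) Q = 0.5693  (c) BW = 123.2 Hz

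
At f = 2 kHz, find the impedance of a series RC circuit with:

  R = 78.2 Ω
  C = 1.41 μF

Step 1 — Angular frequency: ω = 2π·f = 2π·2000 = 1.257e+04 rad/s.
Step 2 — Component impedances:
  R: Z = R = 78.2 Ω
  C: Z = 1/(jωC) = -j/(ω·C) = 0 - j56.44 Ω
Step 3 — Series combination: Z_total = R + C = 78.2 - j56.44 Ω = 96.44∠-35.8° Ω.

Z = 78.2 - j56.44 Ω = 96.44∠-35.8° Ω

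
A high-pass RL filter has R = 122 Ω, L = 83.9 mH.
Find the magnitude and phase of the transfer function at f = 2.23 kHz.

Step 1 — Angular frequency: ω = 2π·2230 = 1.401e+04 rad/s.
Step 2 — Transfer function: H(jω) = jωL/(R + jωL).
Step 3 — Numerator jωL = j·1176; denominator R + jωL = 122 + j1176.
Step 4 — H = 0.9893 + j0.1027.
Step 5 — Magnitude: |H| = 0.9947 (-0.0 dB); phase: φ = 5.9°.

|H| = 0.9947 (-0.0 dB), φ = 5.9°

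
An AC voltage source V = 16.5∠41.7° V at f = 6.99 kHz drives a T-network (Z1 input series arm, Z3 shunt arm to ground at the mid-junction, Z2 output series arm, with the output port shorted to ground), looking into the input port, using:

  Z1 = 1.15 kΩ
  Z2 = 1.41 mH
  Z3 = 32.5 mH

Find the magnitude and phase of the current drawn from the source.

Step 1 — Angular frequency: ω = 2π·f = 2π·6990 = 4.392e+04 rad/s.
Step 2 — Component impedances:
  Z1: Z = R = 1150 Ω
  Z2: Z = jωL = j·4.392e+04·0.00141 = 0 + j61.93 Ω
  Z3: Z = jωL = j·4.392e+04·0.0325 = 0 + j1427 Ω
Step 3 — With the output port shorted to ground, the output series arm Z2 runs from the junction to ground; the shunt arm Z3 also runs from the junction to ground. They appear in parallel: Z3 || Z2 = 0 + j59.35 Ω.
Step 4 — Series with input arm Z1: Z_in = Z1 + (Z3 || Z2) = 1150 + j59.35 Ω = 1152∠3.0° Ω.
Step 5 — Source phasor: V = 16.5∠41.7° V = 12.32 + j10.98 V.
Step 6 — Ohm's law: I = V / Z_total = (12.32 + j10.98) / (1150 + j59.35) = 0.01118 + j0.008968 A.
Step 7 — Convert to polar: |I| = 0.01433 A, ∠I = 38.7°.

I = 0.01433∠38.7° A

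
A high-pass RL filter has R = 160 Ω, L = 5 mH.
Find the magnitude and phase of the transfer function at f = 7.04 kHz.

Step 1 — Angular frequency: ω = 2π·7040 = 4.423e+04 rad/s.
Step 2 — Transfer function: H(jω) = jωL/(R + jωL).
Step 3 — Numerator jωL = j·221.2; denominator R + jωL = 160 + j221.2.
Step 4 — H = 0.6564 + j0.4749.
Step 5 — Magnitude: |H| = 0.8102 (-1.8 dB); phase: φ = 35.9°.

|H| = 0.8102 (-1.8 dB), φ = 35.9°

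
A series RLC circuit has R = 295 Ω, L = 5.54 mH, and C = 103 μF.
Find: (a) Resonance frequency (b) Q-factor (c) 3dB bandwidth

Step 1 — Resonance: ω₀ = 1/√(LC) = 1/√(0.00554·0.000103) = 1324 rad/s.
Step 2 — f₀ = ω₀/(2π) = 210.7 Hz.
Step 3 — Series Q: Q = ω₀L/R = 1324·0.00554/295 = 0.02486.
Step 4 — Bandwidth: Δω = ω₀/Q = 5.325e+04 rad/s; BW = Δω/(2π) = 8475 Hz.

(a) f₀ = 210.7 Hz  (b) Q = 0.02486  (c) BW = 8475 Hz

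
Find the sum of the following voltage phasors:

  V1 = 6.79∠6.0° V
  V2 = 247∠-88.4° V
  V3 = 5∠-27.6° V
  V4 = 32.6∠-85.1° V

Step 1 — Convert each phasor to rectangular form:
  V1 = 6.79·(cos(6.0°) + j·sin(6.0°)) = 6.753 + j0.7097 V
  V2 = 247·(cos(-88.4°) + j·sin(-88.4°)) = 6.897 - j246.9 V
  V3 = 5·(cos(-27.6°) + j·sin(-27.6°)) = 4.431 - j2.316 V
  V4 = 32.6·(cos(-85.1°) + j·sin(-85.1°)) = 2.785 - j32.48 V
Step 2 — Sum components: V_total = 20.87 - j281 V.
Step 3 — Convert to polar: |V_total| = 281.8 V, ∠V_total = -85.8°.

V_total = 281.8∠-85.8° V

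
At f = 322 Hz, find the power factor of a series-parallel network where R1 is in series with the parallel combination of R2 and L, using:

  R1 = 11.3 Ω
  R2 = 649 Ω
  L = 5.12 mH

Step 1 — Angular frequency: ω = 2π·f = 2π·322 = 2023 rad/s.
Step 2 — Component impedances:
  R1: Z = R = 11.3 Ω
  R2: Z = R = 649 Ω
  L: Z = jωL = j·2023·0.00512 = 0 + j10.36 Ω
Step 3 — Parallel branch: R2 || L = 1/(1/R2 + 1/L) = 0.1653 + j10.36 Ω.
Step 4 — Series with R1: Z_total = R1 + (R2 || L) = 11.47 + j10.36 Ω = 15.45∠42.1° Ω.
Step 5 — Power factor: PF = cos(φ) = Re(Z)/|Z| = 11.465/15.45 = 0.7421.
Step 6 — Type: Im(Z) = 10.36 ⇒ lagging (phase φ = 42.1°).

PF = 0.7421 (lagging, φ = 42.1°)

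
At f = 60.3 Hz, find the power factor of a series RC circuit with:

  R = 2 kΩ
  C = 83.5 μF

Step 1 — Angular frequency: ω = 2π·f = 2π·60.3 = 378.9 rad/s.
Step 2 — Component impedances:
  R: Z = R = 2000 Ω
  C: Z = 1/(jωC) = -j/(ω·C) = 0 - j31.61 Ω
Step 3 — Series combination: Z_total = R + C = 2000 - j31.61 Ω = 2000∠-0.9° Ω.
Step 4 — Power factor: PF = cos(φ) = Re(Z)/|Z| = 2000/2000.2 = 0.9999.
Step 5 — Type: Im(Z) = -31.61 ⇒ leading (phase φ = -0.9°).

PF = 0.9999 (leading, φ = -0.9°)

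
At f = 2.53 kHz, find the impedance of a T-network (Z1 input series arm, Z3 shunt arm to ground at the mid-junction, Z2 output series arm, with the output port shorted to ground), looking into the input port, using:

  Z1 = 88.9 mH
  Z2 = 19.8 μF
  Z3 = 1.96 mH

Step 1 — Angular frequency: ω = 2π·f = 2π·2530 = 1.59e+04 rad/s.
Step 2 — Component impedances:
  Z1: Z = jωL = j·1.59e+04·0.0889 = 0 + j1413 Ω
  Z2: Z = 1/(jωC) = -j/(ω·C) = 0 - j3.177 Ω
  Z3: Z = jωL = j·1.59e+04·0.00196 = 0 + j31.16 Ω
Step 3 — With the output port shorted to ground, the output series arm Z2 runs from the junction to ground; the shunt arm Z3 also runs from the junction to ground. They appear in parallel: Z3 || Z2 = 0 - j3.538 Ω.
Step 4 — Series with input arm Z1: Z_in = Z1 + (Z3 || Z2) = 0 + j1410 Ω = 1410∠90.0° Ω.

Z = 0 + j1410 Ω = 1410∠90.0° Ω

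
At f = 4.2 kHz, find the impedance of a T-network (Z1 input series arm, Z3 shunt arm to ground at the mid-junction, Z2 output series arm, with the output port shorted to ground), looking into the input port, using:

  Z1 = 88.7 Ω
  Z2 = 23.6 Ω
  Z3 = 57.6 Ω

Step 1 — Angular frequency: ω = 2π·f = 2π·4200 = 2.639e+04 rad/s.
Step 2 — Component impedances:
  Z1: Z = R = 88.7 Ω
  Z2: Z = R = 23.6 Ω
  Z3: Z = R = 57.6 Ω
Step 3 — With the output port shorted to ground, the output series arm Z2 runs from the junction to ground; the shunt arm Z3 also runs from the junction to ground. They appear in parallel: Z3 || Z2 = 16.74 Ω.
Step 4 — Series with input arm Z1: Z_in = Z1 + (Z3 || Z2) = 105.4 Ω = 105.4∠0.0° Ω.

Z = 105.4 Ω = 105.4∠0.0° Ω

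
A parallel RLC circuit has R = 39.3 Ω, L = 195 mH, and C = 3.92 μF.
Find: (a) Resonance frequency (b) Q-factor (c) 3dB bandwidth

Step 1 — Resonance: ω₀ = 1/√(LC) = 1/√(0.195·3.92e-06) = 1144 rad/s.
Step 2 — f₀ = ω₀/(2π) = 182 Hz.
Step 3 — Parallel Q: Q = R/(ω₀L) = 39.3/(1144·0.195) = 0.1762.
Step 4 — Bandwidth: Δω = ω₀/Q = 6491 rad/s; BW = Δω/(2π) = 1033 Hz.

(a) f₀ = 182 Hz  (b) Q = 0.1762  (c) BW = 1033 Hz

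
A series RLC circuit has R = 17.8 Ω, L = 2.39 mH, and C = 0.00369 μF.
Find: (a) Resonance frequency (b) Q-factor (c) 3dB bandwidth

Step 1 — Resonance: ω₀ = 1/√(LC) = 1/√(0.00239·3.69e-09) = 3.367e+05 rad/s.
Step 2 — f₀ = ω₀/(2π) = 5.359e+04 Hz.
Step 3 — Series Q: Q = ω₀L/R = 3.367e+05·0.00239/17.8 = 45.21.
Step 4 — Bandwidth: Δω = ω₀/Q = 7448 rad/s; BW = Δω/(2π) = 1185 Hz.

(a) f₀ = 5.359e+04 Hz  (b) Q = 45.21  (c) BW = 1185 Hz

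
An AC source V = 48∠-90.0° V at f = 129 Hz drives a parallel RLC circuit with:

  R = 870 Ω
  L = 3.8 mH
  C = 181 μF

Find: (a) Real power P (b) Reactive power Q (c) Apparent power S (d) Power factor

Step 1 — Angular frequency: ω = 2π·f = 2π·129 = 810.5 rad/s.
Step 2 — Component impedances:
  R: Z = R = 870 Ω
  L: Z = jωL = j·810.5·0.0038 = 0 + j3.08 Ω
  C: Z = 1/(jωC) = -j/(ω·C) = 0 - j6.816 Ω
Step 3 — Parallel combination: 1/Z_total = 1/R + 1/L + 1/C; Z_total = 0.03629 + j5.619 Ω = 5.619∠89.6° Ω.
Step 4 — Source phasor: V = 48∠-90.0° V = 0 - j48 V.
Step 5 — Current: I = V / Z = -8.542 - j0.05517 A = 8.543∠-179.6° A.
Step 6 — Complex power: S = V·I* = 2.648 + j410 VA.
Step 7 — Real power: P = Re(S) = 2.648 W.
Step 8 — Reactive power: Q = Im(S) = 410 VAR.
Step 9 — Apparent power: |S| = 410 VA.
Step 10 — Power factor: PF = P/|S| = 0.006458 (lagging).

(a) P = 2.648 W  (b) Q = 410 VAR  (c) S = 410 VA  (d) PF = 0.006458 (lagging)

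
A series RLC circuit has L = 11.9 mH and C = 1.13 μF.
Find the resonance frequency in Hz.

Step 1 — Resonance condition Im(Z)=0 gives ω₀ = 1/√(LC).
Step 2 — ω₀ = 1/√(0.0119·1.13e-06) = 8624 rad/s.
Step 3 — f₀ = ω₀/(2π) = 1372 Hz.

f₀ = 1372 Hz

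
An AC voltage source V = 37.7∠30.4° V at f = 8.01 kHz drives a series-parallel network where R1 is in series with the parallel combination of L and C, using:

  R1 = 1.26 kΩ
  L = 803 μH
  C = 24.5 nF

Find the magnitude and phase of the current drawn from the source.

Step 1 — Angular frequency: ω = 2π·f = 2π·8010 = 5.033e+04 rad/s.
Step 2 — Component impedances:
  R1: Z = R = 1260 Ω
  L: Z = jωL = j·5.033e+04·0.000803 = 0 + j40.41 Ω
  C: Z = 1/(jωC) = -j/(ω·C) = 0 - j811 Ω
Step 3 — Parallel branch: L || C = 1/(1/L + 1/C) = 0 + j42.53 Ω.
Step 4 — Series with R1: Z_total = R1 + (L || C) = 1260 + j42.53 Ω = 1261∠1.9° Ω.
Step 5 — Source phasor: V = 37.7∠30.4° V = 32.52 + j19.08 V.
Step 6 — Ohm's law: I = V / Z_total = (32.52 + j19.08) / (1260 + j42.53) = 0.02629 + j0.01425 A.
Step 7 — Convert to polar: |I| = 0.0299 A, ∠I = 28.5°.

I = 0.0299∠28.5° A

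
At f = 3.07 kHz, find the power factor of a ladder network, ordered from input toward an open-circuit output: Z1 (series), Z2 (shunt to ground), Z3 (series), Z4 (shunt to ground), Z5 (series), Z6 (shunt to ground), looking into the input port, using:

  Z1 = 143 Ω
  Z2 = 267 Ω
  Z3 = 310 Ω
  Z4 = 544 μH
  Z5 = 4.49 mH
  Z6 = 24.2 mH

Step 1 — Angular frequency: ω = 2π·f = 2π·3070 = 1.929e+04 rad/s.
Step 2 — Component impedances:
  Z1: Z = R = 143 Ω
  Z2: Z = R = 267 Ω
  Z3: Z = R = 310 Ω
  Z4: Z = jωL = j·1.929e+04·0.000544 = 0 + j10.49 Ω
  Z5: Z = jωL = j·1.929e+04·0.00449 = 0 + j86.61 Ω
  Z6: Z = jωL = j·1.929e+04·0.0242 = 0 + j466.8 Ω
Step 3 — Ladder network (open output): work backward from the far end, alternating series and parallel combinations. Z_in = 286.5 + j2.204 Ω = 286.5∠0.4° Ω.
Step 4 — Power factor: PF = cos(φ) = Re(Z)/|Z| = 286.5/286.5 = 1.
Step 5 — Type: Im(Z) = 2.204 ⇒ lagging (phase φ = 0.4°).

PF = 1 (lagging, φ = 0.4°)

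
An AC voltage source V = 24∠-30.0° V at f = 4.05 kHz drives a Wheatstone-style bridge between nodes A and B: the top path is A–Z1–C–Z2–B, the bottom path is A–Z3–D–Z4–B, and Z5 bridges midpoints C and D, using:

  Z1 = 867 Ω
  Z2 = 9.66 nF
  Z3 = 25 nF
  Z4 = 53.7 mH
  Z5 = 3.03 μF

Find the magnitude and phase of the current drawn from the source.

Step 1 — Angular frequency: ω = 2π·f = 2π·4050 = 2.545e+04 rad/s.
Step 2 — Component impedances:
  Z1: Z = R = 867 Ω
  Z2: Z = 1/(jωC) = -j/(ω·C) = 0 - j4068 Ω
  Z3: Z = 1/(jωC) = -j/(ω·C) = 0 - j1572 Ω
  Z4: Z = jωL = j·2.545e+04·0.0537 = 0 + j1366 Ω
  Z5: Z = 1/(jωC) = -j/(ω·C) = 0 - j12.97 Ω
Step 3 — Bridge requires nodal analysis (the Z5 bridge couples midpoints C and D, so the two paths cannot be reduced to a simple series/parallel combination). Setting node B to ground and injecting 1 A at node A, the 3-node admittance system at A, C, D solves to V_A = Z_AB = 651 + j1673 Ω = 1795∠68.7° Ω.
Step 4 — Source phasor: V = 24∠-30.0° V = 20.78 - j12 V.
Step 5 — Ohm's law: I = V / Z_total = (20.78 - j12) / (651 + j1673) = -0.00203 - j0.01322 A.
Step 6 — Convert to polar: |I| = 0.01337 A, ∠I = -98.7°.

I = 0.01337∠-98.7° A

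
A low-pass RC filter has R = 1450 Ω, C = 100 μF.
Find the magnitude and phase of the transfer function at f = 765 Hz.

Step 1 — Angular frequency: ω = 2π·765 = 4807 rad/s.
Step 2 — Transfer function: H(jω) = 1/(1 + jωRC).
Step 3 — Denominator: 1 + jωRC = 1 + j·4807·1450·0.0001 = 1 + j697.
Step 4 — H = 2.059e-06 - j0.001435.
Step 5 — Magnitude: |H| = 0.001435 (-56.9 dB); phase: φ = -89.9°.

|H| = 0.001435 (-56.9 dB), φ = -89.9°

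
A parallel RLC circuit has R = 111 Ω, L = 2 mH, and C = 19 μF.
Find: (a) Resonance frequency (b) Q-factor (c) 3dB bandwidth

Step 1 — Resonance: ω₀ = 1/√(LC) = 1/√(0.002·1.9e-05) = 5130 rad/s.
Step 2 — f₀ = ω₀/(2π) = 816.4 Hz.
Step 3 — Parallel Q: Q = R/(ω₀L) = 111/(5130·0.002) = 10.82.
Step 4 — Bandwidth: Δω = ω₀/Q = 474.2 rad/s; BW = Δω/(2π) = 75.46 Hz.

(a) f₀ = 816.4 Hz  (b) Q = 10.82  (c) BW = 75.46 Hz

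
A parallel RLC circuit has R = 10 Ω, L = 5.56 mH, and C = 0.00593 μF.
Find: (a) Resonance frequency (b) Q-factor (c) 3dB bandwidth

Step 1 — Resonance: ω₀ = 1/√(LC) = 1/√(0.00556·5.93e-09) = 1.742e+05 rad/s.
Step 2 — f₀ = ω₀/(2π) = 2.772e+04 Hz.
Step 3 — Parallel Q: Q = R/(ω₀L) = 10/(1.742e+05·0.00556) = 0.01033.
Step 4 — Bandwidth: Δω = ω₀/Q = 1.686e+07 rad/s; BW = Δω/(2π) = 2.684e+06 Hz.

(a) f₀ = 2.772e+04 Hz  (b) Q = 0.01033  (c) BW = 2.684e+06 Hz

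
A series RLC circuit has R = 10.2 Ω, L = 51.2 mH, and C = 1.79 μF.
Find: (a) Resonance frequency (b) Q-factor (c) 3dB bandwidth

Step 1 — Resonance: ω₀ = 1/√(LC) = 1/√(0.0512·1.79e-06) = 3303 rad/s.
Step 2 — f₀ = ω₀/(2π) = 525.7 Hz.
Step 3 — Series Q: Q = ω₀L/R = 3303·0.0512/10.2 = 16.58.
Step 4 — Bandwidth: Δω = ω₀/Q = 199.2 rad/s; BW = Δω/(2π) = 31.71 Hz.

(a) f₀ = 525.7 Hz  (b) Q = 16.58  (c) BW = 31.71 Hz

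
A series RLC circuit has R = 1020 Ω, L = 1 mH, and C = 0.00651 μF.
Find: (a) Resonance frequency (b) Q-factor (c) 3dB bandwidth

Step 1 — Resonance condition Im(Z)=0 gives ω₀ = 1/√(LC).
Step 2 — ω₀ = 1/√(0.001·6.51e-09) = 3.919e+05 rad/s.
Step 3 — f₀ = ω₀/(2π) = 6.238e+04 Hz.
Step 4 — Series Q: Q = ω₀L/R = 3.919e+05·0.001/1020 = 0.3842.
Step 5 — 3dB bandwidth: Δω = ω₀/Q = 1.02e+06 rad/s; BW = Δω/(2π) = 1.623e+05 Hz.

(a) f₀ = 6.238e+04 Hz  (b) Q = 0.3842  (c) BW = 1.623e+05 Hz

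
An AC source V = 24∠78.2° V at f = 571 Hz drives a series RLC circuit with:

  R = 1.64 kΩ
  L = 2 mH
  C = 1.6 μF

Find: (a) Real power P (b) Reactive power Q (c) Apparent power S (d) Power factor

Step 1 — Angular frequency: ω = 2π·f = 2π·571 = 3588 rad/s.
Step 2 — Component impedances:
  R: Z = R = 1640 Ω
  L: Z = jωL = j·3588·0.002 = 0 + j7.175 Ω
  C: Z = 1/(jωC) = -j/(ω·C) = 0 - j174.2 Ω
Step 3 — Series combination: Z_total = R + L + C = 1640 - j167 Ω = 1648∠-5.8° Ω.
Step 4 — Source phasor: V = 24∠78.2° V = 4.908 + j23.49 V.
Step 5 — Current: I = V / Z = 0.001518 + j0.01448 A = 0.01456∠84.0° A.
Step 6 — Complex power: S = V·I* = 0.3476 - j0.0354 VA.
Step 7 — Real power: P = Re(S) = 0.3476 W.
Step 8 — Reactive power: Q = Im(S) = -0.0354 VAR.
Step 9 — Apparent power: |S| = 0.3494 VA.
Step 10 — Power factor: PF = P/|S| = 0.9949 (leading).

(a) P = 0.3476 W  (b) Q = -0.0354 VAR  (c) S = 0.3494 VA  (d) PF = 0.9949 (leading)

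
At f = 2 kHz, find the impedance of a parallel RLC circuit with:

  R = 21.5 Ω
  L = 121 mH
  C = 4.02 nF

Step 1 — Angular frequency: ω = 2π·f = 2π·2000 = 1.257e+04 rad/s.
Step 2 — Component impedances:
  R: Z = R = 21.5 Ω
  L: Z = jωL = j·1.257e+04·0.121 = 0 + j1521 Ω
  C: Z = 1/(jωC) = -j/(ω·C) = 0 - j1.98e+04 Ω
Step 3 — Parallel combination: 1/Z_total = 1/R + 1/L + 1/C; Z_total = 21.5 + j0.2806 Ω = 21.5∠0.7° Ω.

Z = 21.5 + j0.2806 Ω = 21.5∠0.7° Ω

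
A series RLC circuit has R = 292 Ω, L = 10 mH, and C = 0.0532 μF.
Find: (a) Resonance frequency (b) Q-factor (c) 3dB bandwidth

Step 1 — Resonance: ω₀ = 1/√(LC) = 1/√(0.01·5.32e-08) = 4.336e+04 rad/s.
Step 2 — f₀ = ω₀/(2π) = 6900 Hz.
Step 3 — Series Q: Q = ω₀L/R = 4.336e+04·0.01/292 = 1.485.
Step 4 — Bandwidth: Δω = ω₀/Q = 2.92e+04 rad/s; BW = Δω/(2π) = 4647 Hz.

(a) f₀ = 6900 Hz  (b) Q = 1.485  (c) BW = 4647 Hz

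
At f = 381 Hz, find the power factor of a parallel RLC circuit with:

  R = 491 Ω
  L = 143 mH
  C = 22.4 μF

Step 1 — Angular frequency: ω = 2π·f = 2π·381 = 2394 rad/s.
Step 2 — Component impedances:
  R: Z = R = 491 Ω
  L: Z = jωL = j·2394·0.143 = 0 + j342.3 Ω
  C: Z = 1/(jωC) = -j/(ω·C) = 0 - j18.65 Ω
Step 3 — Parallel combination: 1/Z_total = 1/R + 1/L + 1/C; Z_total = 0.791 - j19.69 Ω = 19.71∠-87.7° Ω.
Step 4 — Power factor: PF = cos(φ) = Re(Z)/|Z| = 0.79098/19.707 = 0.04014.
Step 5 — Type: Im(Z) = -19.69 ⇒ leading (phase φ = -87.7°).

PF = 0.04014 (leading, φ = -87.7°)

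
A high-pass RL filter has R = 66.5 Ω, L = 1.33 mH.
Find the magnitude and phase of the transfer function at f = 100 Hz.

Step 1 — Angular frequency: ω = 2π·100 = 628.3 rad/s.
Step 2 — Transfer function: H(jω) = jωL/(R + jωL).
Step 3 — Numerator jωL = j·0.8357; denominator R + jωL = 66.5 + j0.8357.
Step 4 — H = 0.0001579 + j0.01256.
Step 5 — Magnitude: |H| = 0.01257 (-38.0 dB); phase: φ = 89.3°.

|H| = 0.01257 (-38.0 dB), φ = 89.3°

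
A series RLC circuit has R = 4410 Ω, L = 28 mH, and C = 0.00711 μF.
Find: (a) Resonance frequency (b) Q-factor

Step 1 — Resonance condition Im(Z)=0 gives ω₀ = 1/√(LC).
Step 2 — ω₀ = 1/√(0.028·7.11e-09) = 7.087e+04 rad/s.
Step 3 — f₀ = ω₀/(2π) = 1.128e+04 Hz.
Step 4 — Series Q: Q = ω₀L/R = 7.087e+04·0.028/4410 = 0.45.

(a) f₀ = 1.128e+04 Hz  (b) Q = 0.45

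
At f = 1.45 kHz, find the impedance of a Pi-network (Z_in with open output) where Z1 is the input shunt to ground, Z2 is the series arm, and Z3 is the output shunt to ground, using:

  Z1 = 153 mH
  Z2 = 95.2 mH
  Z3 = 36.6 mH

Step 1 — Angular frequency: ω = 2π·f = 2π·1450 = 9111 rad/s.
Step 2 — Component impedances:
  Z1: Z = jωL = j·9111·0.153 = 0 + j1394 Ω
  Z2: Z = jωL = j·9111·0.0952 = 0 + j867.3 Ω
  Z3: Z = jωL = j·9111·0.0366 = 0 + j333.4 Ω
Step 3 — With open output, the series arm Z2 and the output shunt Z3 appear in series to ground: Z2 + Z3 = 0 + j1201 Ω.
Step 4 — Parallel with input shunt Z1: Z_in = Z1 || (Z2 + Z3) = 0 + j645.1 Ω = 645.1∠90.0° Ω.

Z = 0 + j645.1 Ω = 645.1∠90.0° Ω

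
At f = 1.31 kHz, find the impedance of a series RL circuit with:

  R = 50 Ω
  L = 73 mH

Step 1 — Angular frequency: ω = 2π·f = 2π·1310 = 8231 rad/s.
Step 2 — Component impedances:
  R: Z = R = 50 Ω
  L: Z = jωL = j·8231·0.073 = 0 + j600.9 Ω
Step 3 — Series combination: Z_total = R + L = 50 + j600.9 Ω = 602.9∠85.2° Ω.

Z = 50 + j600.9 Ω = 602.9∠85.2° Ω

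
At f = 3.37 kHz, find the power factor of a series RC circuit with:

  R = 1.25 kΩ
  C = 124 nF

Step 1 — Angular frequency: ω = 2π·f = 2π·3370 = 2.117e+04 rad/s.
Step 2 — Component impedances:
  R: Z = R = 1250 Ω
  C: Z = 1/(jωC) = -j/(ω·C) = 0 - j380.9 Ω
Step 3 — Series combination: Z_total = R + C = 1250 - j380.9 Ω = 1307∠-16.9° Ω.
Step 4 — Power factor: PF = cos(φ) = Re(Z)/|Z| = 1250/1306.7 = 0.9566.
Step 5 — Type: Im(Z) = -380.9 ⇒ leading (phase φ = -16.9°).

PF = 0.9566 (leading, φ = -16.9°)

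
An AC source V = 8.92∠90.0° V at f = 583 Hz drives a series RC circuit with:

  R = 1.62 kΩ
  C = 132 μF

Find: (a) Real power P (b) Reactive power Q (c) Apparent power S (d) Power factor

Step 1 — Angular frequency: ω = 2π·f = 2π·583 = 3663 rad/s.
Step 2 — Component impedances:
  R: Z = R = 1620 Ω
  C: Z = 1/(jωC) = -j/(ω·C) = 0 - j2.068 Ω
Step 3 — Series combination: Z_total = R + C = 1620 - j2.068 Ω = 1620∠-0.1° Ω.
Step 4 — Source phasor: V = 8.92∠90.0° V = 0 + j8.92 V.
Step 5 — Current: I = V / Z = -7.029e-06 + j0.005506 A = 0.005506∠90.1° A.
Step 6 — Complex power: S = V·I* = 0.04911 - j6.27e-05 VA.
Step 7 — Real power: P = Re(S) = 0.04911 W.
Step 8 — Reactive power: Q = Im(S) = -6.27e-05 VAR.
Step 9 — Apparent power: |S| = 0.04912 VA.
Step 10 — Power factor: PF = P/|S| = 1 (leading).

(a) P = 0.04911 W  (b) Q = -6.27e-05 VAR  (c) S = 0.04912 VA  (d) PF = 1 (leading)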